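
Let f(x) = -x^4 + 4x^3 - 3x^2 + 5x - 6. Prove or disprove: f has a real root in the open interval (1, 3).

f(1) = -1 and f(3) = 9, which have opposite signs.
Since f is a polynomial it is continuous on [1, 3].
By the Intermediate Value Theorem, f takes the value 0 somewhere in the open interval.

Such a root exists.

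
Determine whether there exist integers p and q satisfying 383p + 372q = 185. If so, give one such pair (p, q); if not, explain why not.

383 and 372 are coprime, so 383p + 372q ranges over all of ℤ.
Euclidean algorithm: 383 = 1·372 + 11, 372 = 33·11 + 9, 11 = 1·9 + 2, 9 = 4·2 + 1, 2 = 2·1 + 0.
Unwinding: 1 = 9 − 4·2 = 9 − 4·(11 − 1·9) = −4·11 + 5·9 = −4·11 + 5·(372 − 33·11) = 5·372 − 169·11 = 5·372 − 169·(383 − 1·372) = −169·383 + 174·372, i.e. 383·(-169) + 372·174 = 1.
Scaling by 185 gives the particular solution (p, q) = (-31265, 32190).
Shifting by a multiple of (372, −383) keeps it a solution: p = -31265 + 85·372 = 355, q = 32190 − 85·383 = -365.
Indeed 383·355 + 372·(-365) = 135965 − 135780 = 185.

p = 355, q = -365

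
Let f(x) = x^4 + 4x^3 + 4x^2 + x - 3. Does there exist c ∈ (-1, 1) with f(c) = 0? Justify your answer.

f(-1) = -3 and f(1) = 7, which have opposite signs.
Since f is a polynomial it is continuous on [-1, 1].
So by the Intermediate Value Theorem there is a c strictly between -1 and 1 with f(c) = 0.

Such a root exists.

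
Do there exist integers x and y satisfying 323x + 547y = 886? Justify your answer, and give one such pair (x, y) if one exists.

Since gcd(323, 547) = 1, every integer is an integer combination of 323 and 547.
Run the Euclidean algorithm on 547 and 323: 547 = 1·323 + 224, 323 = 1·224 + 99, 224 = 2·99 + 26, 99 = 3·26 + 21, 26 = 1·21 + 5, 21 = 4·5 + 1, 5 = 5·1 + 0.
Unwinding: 1 = 21 − 4·5 = 21 − 4·(26 − 1·21) = −4·26 + 5·21 = −4·26 + 5·(99 − 3·26) = 5·99 − 19·26 = 5·99 − 19·(224 − 2·99) = −19·224 + 43·99 = −19·224 + 43·(323 − 1·224) = 43·323 − 62·224 = 43·323 − 62·(547 − 1·323) = −62·547 + 105·323, i.e. 323·105 + 547·(-62) = 1.
Scaling by 886 gives the particular solution (x, y) = (93030, -54932).
The general solution is x = 93030 + 547k, y = -54932 − 323k; taking k = -170 gives the smaller pair x = 40, y = -22.
Indeed 323·40 + 547·(-22) = 12920 − 12034 = 886.

x = 40, y = -22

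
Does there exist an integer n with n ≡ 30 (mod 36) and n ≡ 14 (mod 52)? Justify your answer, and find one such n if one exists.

n = 66

Here gcd(36, 52) = 4, and both 30 and 14 leave remainder 2 mod 4, so the system is consistent.
Step through n = 30, 30 + 36, 30 + 2·36, …: the values 30, 66 reduce mod 52 to 30, 14. The value 66 hits 14.
Check: 66 mod 36 = 30, 66 mod 52 = 14. ✓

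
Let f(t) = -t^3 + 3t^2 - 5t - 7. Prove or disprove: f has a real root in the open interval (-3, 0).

f(-3) = 62 and f(0) = -7, which have opposite signs.
Since f is a polynomial it is continuous on [-3, 0].
By the Intermediate Value Theorem f must vanish at some point of (-3, 0).

Yes, f has a root in the interval.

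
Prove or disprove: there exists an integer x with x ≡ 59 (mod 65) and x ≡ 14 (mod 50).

gcd(65, 50) = 5. A simultaneous solution exists iff 59 ≡ 14 (mod 5); here 59 mod 5 = 4 = 14 mod 5, so it does.
List candidates x ≡ 59 (mod 65): 59, 124, 189, 254, 319, 384, 449, 514. Modulo 50 these are 9, 24, 39, 4, 19, 34, 49, 14; 514 gives 14 as required.
Check: 514 mod 65 = 59, 514 mod 50 = 14. ✓

x = 514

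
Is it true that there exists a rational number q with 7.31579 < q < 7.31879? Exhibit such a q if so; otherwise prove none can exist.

Multiplying by 22: 22·7.31579 = 160.94738 and 22·7.31879 = 161.01338, so the integer 161 lies strictly between them.
Dividing back, 7.31579 < 161/22 < 7.31879, and 161/22 is rational.

q = 161/22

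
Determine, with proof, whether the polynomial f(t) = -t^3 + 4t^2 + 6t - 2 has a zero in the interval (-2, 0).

Yes, f has a root in the interval.

f(-2) = 10 and f(0) = -2, which have opposite signs.
f is continuous everywhere (it is a polynomial), in particular on [-2, 0].
By the Intermediate Value Theorem f must vanish at some point of (-2, 0).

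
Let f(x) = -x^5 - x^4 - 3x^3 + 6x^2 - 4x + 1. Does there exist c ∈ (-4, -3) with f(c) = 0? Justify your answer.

f has no root in that interval.

The endpoint values f(-4) = 1073 and f(-3) = 310 are both positive. Claim: f(x) > 0 for every x in (-4, -3).
Shift to the endpoint -3: with x = -3 − u (0 < u < 1), one computes f(-3 − u) = u^5 + 14u^4 + 81u^3 + 249u^2 + 418u + 310.
The nonzero coefficients here are all positive, so for u > 0 every term is positive (or zero), and the constant term 310 is strictly positive.
So f is strictly positive on (-4, -3); no root exists in the interval.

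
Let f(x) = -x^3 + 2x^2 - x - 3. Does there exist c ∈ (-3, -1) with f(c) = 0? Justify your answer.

f(-3) = 45 and f(-1) = 1, both positive, so a sign-change argument is unavailable; we show f keeps this sign on the whole interval.
Shift to the endpoint -1: with x = -1 − u (0 < u < 2), one computes f(-1 − u) = u^3 + 5u^2 + 8u + 1.
All 4 nonzero coefficients of this polynomial in u are positive; hence for u > 0 the value is a sum of positive terms (the constant 1 among them).
So f is strictly positive on (-3, -1); no root exists in the interval.

No.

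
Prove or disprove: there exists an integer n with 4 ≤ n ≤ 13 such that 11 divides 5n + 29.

No such integer n in that range exists.

For n = 4, 5, …, 13 the values of 5n + 29 modulo 11 are 5, 10, 4, 9, 3, 8, 2, 7, 1, 6 respectively.
The residue 0 does not occur, so no n in [4, 13] makes 5n + 29 a multiple of 11.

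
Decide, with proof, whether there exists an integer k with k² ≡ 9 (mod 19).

k = 3

Take k = 3. Then 3² = 9, and since 0 ≤ 9 < 19 this is already reduced: 3² ≡ 9 (mod 19).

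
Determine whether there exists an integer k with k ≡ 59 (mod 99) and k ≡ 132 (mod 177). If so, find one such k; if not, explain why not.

No, no such integer exists.

gcd(99, 177) = 3. If k ≡ 59 (mod 99) and k ≡ 132 (mod 177), then k ≡ 59 (mod 3) and k ≡ 132 (mod 3).
But 59 mod 3 = 2 while 132 mod 3 = 0, a contradiction.
Therefore no such k exists.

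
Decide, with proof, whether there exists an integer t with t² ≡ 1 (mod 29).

Take t = 1. Then 1² = 1, and since 0 ≤ 1 < 29 this is already reduced: 1² ≡ 1 (mod 29).

t = 1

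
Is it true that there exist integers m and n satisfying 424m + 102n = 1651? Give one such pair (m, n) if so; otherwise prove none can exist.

gcd(424, 102) = 2, so every integer of the form 424m + 102n is a multiple of 2.
But 1651 is not a multiple of 2 (it leaves remainder 1).
Hence no integers m, n satisfy the equation.

No such integers exist.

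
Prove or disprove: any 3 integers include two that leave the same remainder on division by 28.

Take the 3 consecutive integers 122, 123, 124: their residues mod 28 are all distinct because 3 ≤ 28.
So no two of them leave the same remainder on division by 28; the claim fails for this set.

No; for instance {122, 123, 124} is a counterexample.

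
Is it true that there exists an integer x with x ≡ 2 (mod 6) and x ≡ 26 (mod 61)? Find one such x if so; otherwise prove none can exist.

x = 26

gcd(6, 61) = 1, so the Chinese Remainder Theorem guarantees exactly one residue class mod 366 satisfying both.
Any solution of the first congruence is x = 2 + 6t; substituting into the second, 6t ≡ 26 − 2 ≡ 24 (mod 61).
Note 6·51 = 306 ≡ 1 (mod 61) (as 306 − 1 = 5·61), so 6⁻¹ ≡ 51.
Therefore t ≡ 51·24 = 1224 ≡ 4 (mod 61).
With t = 4: x = 2 + 6·4 = 26.
Check: 26 mod 6 = 2, 26 mod 61 = 26. ✓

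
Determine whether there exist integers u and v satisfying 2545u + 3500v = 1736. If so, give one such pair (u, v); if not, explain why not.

No such integers exist.

gcd(2545, 3500) = 5, so every integer of the form 2545u + 3500v is a multiple of 5.
But 1736 is not a multiple of 5 (it leaves remainder 1).
So the equation is unsolvable over ℤ.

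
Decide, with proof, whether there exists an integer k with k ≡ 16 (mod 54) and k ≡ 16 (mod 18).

k = 16

Here gcd(54, 18) = 18, and both 16 and 16 leave remainder 16 mod 18, so the system is consistent.
The smallest candidate k = 16 works directly: 16 ≡ 16 (mod 18).
Check: 16 mod 54 = 16, 16 mod 18 = 16. ✓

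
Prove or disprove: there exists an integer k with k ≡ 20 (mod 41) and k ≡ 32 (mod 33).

gcd(41, 33) = 1, so the Chinese Remainder Theorem guarantees exactly one residue class mod 1353 satisfying both.
Any solution of the first congruence is k = 20 + 41t; substituting into the second, 41t ≡ 32 − 20 ≡ 12 (mod 33).
41 ≡ 8 (mod 33), so this reads 8t ≡ 12 (mod 33). To invert 8 modulo 33: 33 = 4·8 + 1, 8 = 8·1 + 0, and unwinding, 1 = 33 − 4·8. Thus 8⁻¹ ≡ -4 ≡ 29 (mod 33).
Multiplying by 29: t ≡ 29·12 = 348 ≡ 18 (mod 33).
Taking t = 18 gives k = 20 + 41·18 = 758.
Verify: 758 = 18·41 + 20 and 758 = 22·33 + 32. ✓

k = 758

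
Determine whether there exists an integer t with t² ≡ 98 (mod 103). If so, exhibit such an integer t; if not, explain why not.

Take t = 60. Then 60² = 3600 = 34·103 + 98, so 60² ≡ 98 (mod 103).

t = 60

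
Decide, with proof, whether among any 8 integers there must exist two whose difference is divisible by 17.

No, the set {17, 18, 19, 20, 21, 22, 23, 24} is a counterexample.

Try 8 consecutive integers, 17, 18, …, 24. Their remainders mod 17 are 0, 1, 2, 3, 4, 5, 6, 7 — pairwise different, as any 8 ≤ 17 consecutive integers have distinct residues.
No two share a residue, so no pair has difference divisible by 17; the claim fails for this set.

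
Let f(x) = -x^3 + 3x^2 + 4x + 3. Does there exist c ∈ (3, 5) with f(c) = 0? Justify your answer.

Yes, f has a root in the interval.

f(3) = 15 and f(5) = -27, which have opposite signs.
Since f is a polynomial it is continuous on [3, 5].
By the Intermediate Value Theorem, f takes the value 0 somewhere in the open interval.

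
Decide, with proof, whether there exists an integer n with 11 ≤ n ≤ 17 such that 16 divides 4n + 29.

No such integer n in that range exists.

The values of 4n + 29 for n = 11, 12, …, 17 are 73, 77, 81, 85, 89, 93, 97; reduced mod 16 these are 9, 13, 1, 5, 9, 13, 1.
The residue 0 does not occur, so no n in [11, 17] makes 4n + 29 a multiple of 16.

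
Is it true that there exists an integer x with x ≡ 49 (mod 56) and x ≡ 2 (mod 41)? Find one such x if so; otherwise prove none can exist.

x = 945

gcd(56, 41) = 1, so the Chinese Remainder Theorem guarantees exactly one residue class mod 2296 satisfying both.
Write x = 49 + 56t and require 49 + 56t ≡ 2 (mod 41), i.e. 56t ≡ 35 (mod 41).
56 ≡ 15 (mod 41), so this reads 15t ≡ 35 (mod 41). Invert 15 mod 41 by the Euclidean algorithm: 41 = 2·15 + 11, 15 = 1·11 + 4, 11 = 2·4 + 3, 4 = 1·3 + 1, 3 = 3·1 + 0; back-substituting, 1 = 4 − 1·3 = 4 − (11 − 2·4) = −11 + 3·4 = −11 + 3·(15 − 1·11) = 3·15 − 4·11 = 3·15 − 4·(41 − 2·15) = −4·41 + 11·15. Hence 15·11 ≡ 1, so 15⁻¹ ≡ 11 (mod 41).
Multiplying by 11: t ≡ 11·35 = 385 ≡ 16 (mod 41).
Taking t = 16 gives x = 49 + 56·16 = 945.
Indeed 945 ≡ 49 (mod 56) and 945 ≡ 2 (mod 41).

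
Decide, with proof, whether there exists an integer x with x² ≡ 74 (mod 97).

No, no such integer exists.

97 is prime, so by Euler's criterion 74 is a square mod 97 iff 74^((97−1)/2) = 74^48 ≡ 1 (mod 97).
Repeated squaring mod 97: 74^2 = 5476 ≡ 44; 74^4 ≡ 44² = 1936 ≡ 93; 74^8 ≡ 93² = 8649 ≡ 16; 74^16 ≡ 16² = 256 ≡ 62; 74^32 ≡ 62² = 3844 ≡ 61.
Since 48 = 32 + 16, 74^48 ≡ 61 · 62; multiplying out mod 97: 61·62 = 3782 ≡ 96. Thus 74^48 ≡ 96 ≡ −1 (mod 97).
By Euler's criterion 74 is a quadratic non-residue mod 97: no x satisfies x² ≡ 74 (mod 97).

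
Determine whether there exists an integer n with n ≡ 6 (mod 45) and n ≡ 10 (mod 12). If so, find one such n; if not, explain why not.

No, no such integer exists.

gcd(45, 12) = 3. If n ≡ 6 (mod 45) and n ≡ 10 (mod 12), then n ≡ 6 (mod 3) and n ≡ 10 (mod 3).
But 6 mod 3 = 0 while 10 mod 3 = 1, a contradiction.
Hence the system has no solution.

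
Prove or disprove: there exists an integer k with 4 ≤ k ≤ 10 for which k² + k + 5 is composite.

k = 4

At k = 4: 4² + 4 + 5 = 25 = 5·5, which is composite.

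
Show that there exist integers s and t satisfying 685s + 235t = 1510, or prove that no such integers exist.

s = 42, t = -116

gcd(685, 235) = 5, and 5 divides 1510, so integer solutions exist.
Dividing through by 5 reduces the equation to 137s + 47t = 302.
Dividing repeatedly: 137 = 2·47 + 43, 47 = 1·43 + 4, 43 = 10·4 + 3, 4 = 1·3 + 1, 3 = 3·1 + 0.
Unwinding: 1 = 4 − 1·3 = 4 − (43 − 10·4) = −43 + 11·4 = −43 + 11·(47 − 1·43) = 11·47 − 12·43 = 11·47 − 12·(137 − 2·47) = −12·137 + 35·47, i.e. 137·(-12) + 47·35 = 1.
Multiplying through by 302: s = (-12)·302 = -3624, t = 35·302 = 10570 is a solution.
Shifting by a multiple of (47, −137) keeps it a solution: s = -3624 + 78·47 = 42, t = 10570 − 78·137 = -116.
Check: 685·42 + 235·(-116) = 28770 − 27260 = 1510. ✓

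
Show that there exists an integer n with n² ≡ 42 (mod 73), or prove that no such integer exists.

No such integer exists.

73 is prime, so by Euler's criterion 42 is a square mod 73 iff 42^((73−1)/2) = 42^36 ≡ 1 (mod 73).
Squaring successively (mod 73): 42^2 = 1764 ≡ 12; 42^4 ≡ 12² = 144 ≡ 71; 42^8 ≡ 71² = 5041 ≡ 4; 42^16 ≡ 4² = 16 ≡ 16; 42^32 ≡ 16² = 256 ≡ 37.
Since 36 = 32 + 4, 42^36 ≡ 37 · 71; multiplying out mod 73: 37·71 = 2627 ≡ 72. Thus 42^36 ≡ 72 ≡ −1 (mod 73).
The value −1 means 42 is a non-residue modulo 73, so n² ≡ 42 (mod 73) is impossible.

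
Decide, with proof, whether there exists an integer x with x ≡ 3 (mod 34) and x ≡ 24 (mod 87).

The moduli 34 and 87 are coprime, so by the Chinese Remainder Theorem a unique solution modulo 2958 exists.
Write x = 3 + 34t and require 3 + 34t ≡ 24 (mod 87), i.e. 34t ≡ 21 (mod 87).
Since 34·64 = 2176 = 25·87 + 1, the inverse of 34 mod 87 is 64.
Therefore t ≡ 64·21 = 1344 ≡ 39 (mod 87).
With t = 39: x = 3 + 34·39 = 1329.
Check: 1329 mod 34 = 3, 1329 mod 87 = 24. ✓

x = 1329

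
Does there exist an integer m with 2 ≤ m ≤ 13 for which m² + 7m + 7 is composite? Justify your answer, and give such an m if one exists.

At m = 6: 6² + 7·6 + 7 = 85 = 5·17, which is composite.

m = 6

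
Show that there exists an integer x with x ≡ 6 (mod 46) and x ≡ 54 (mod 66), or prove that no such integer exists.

x = 1110

gcd(46, 66) = 2. A simultaneous solution exists iff 6 ≡ 54 (mod 2); here 6 mod 2 = 0 = 54 mod 2, so it does.
Put x = 6 + 46t, so we need 46t ≡ 48 (mod 66), equivalently (divide by 2) 23t ≡ 24 (mod 33).
To invert 23 modulo 33: 33 = 1·23 + 10, 23 = 2·10 + 3, 10 = 3·3 + 1, 3 = 3·1 + 0, and unwinding, 1 = 10 − 3·3 = 10 − 3·(23 − 2·10) = −3·23 + 7·10 = −3·23 + 7·(33 − 1·23) = 7·33 − 10·23. Thus 23⁻¹ ≡ -10 ≡ 23 (mod 33).
Multiplying by 23: t ≡ 23·24 = 552 ≡ 24 (mod 33).
Then x = 6 + 46·24 = 1110.
Indeed 1110 ≡ 6 (mod 46) and 1110 ≡ 54 (mod 66).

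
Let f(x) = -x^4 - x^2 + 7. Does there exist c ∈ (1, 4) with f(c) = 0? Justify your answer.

f(1) = 5 and f(4) = -265, which have opposite signs.
Since f is a polynomial it is continuous on [1, 4].
So by the Intermediate Value Theorem there is a c strictly between 1 and 4 with f(c) = 0.

Yes, f has a root in the interval.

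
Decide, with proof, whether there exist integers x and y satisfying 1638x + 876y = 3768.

x = 136, y = -250

Since gcd(1638, 876) = 6 and 3768 = 6·628, Bézout's identity guarantees a solution.
Dividing through by 6 reduces the equation to 273x + 146y = 628.
Run the Euclidean algorithm on 273 and 146: 273 = 1·146 + 127, 146 = 1·127 + 19, 127 = 6·19 + 13, 19 = 1·13 + 6, 13 = 2·6 + 1, 6 = 6·1 + 0.
Unwinding: 1 = 13 − 2·6 = 13 − 2·(19 − 1·13) = −2·19 + 3·13 = −2·19 + 3·(127 − 6·19) = 3·127 − 20·19 = 3·127 − 20·(146 − 1·127) = −20·146 + 23·127 = −20·146 + 23·(273 − 1·146) = 23·273 − 43·146, i.e. 273·23 + 146·(-43) = 1.
Times 628: 273·14444 + 146·(-27004) = 628, so (14444, -27004) solves it.
Subtracting 98·146 from x and adding 98·273 to y gives the tidier solution (136, -250).
Check: 1638·136 + 876·(-250) = 222768 − 219000 = 3768. ✓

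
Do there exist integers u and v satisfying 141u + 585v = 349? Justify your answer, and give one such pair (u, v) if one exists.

No such integers exist.

Any value of 141u + 585v is a multiple of gcd(141, 585) = 3.
But 349 = 3·116 + 1, so 3 ∤ 349.
Therefore 141u + 585v = 349 has no solution in integers.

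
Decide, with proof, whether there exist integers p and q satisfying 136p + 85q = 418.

No, no such integers exist.

gcd(136, 85) = 17, so every integer of the form 136p + 85q is a multiple of 17.
But 418 is not a multiple of 17 (it leaves remainder 10).
Therefore 136p + 85q = 418 has no solution in integers.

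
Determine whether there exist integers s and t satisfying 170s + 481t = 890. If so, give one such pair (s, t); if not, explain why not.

Since gcd(170, 481) = 1, every integer is an integer combination of 170 and 481.
Dividing repeatedly: 481 = 2·170 + 141, 170 = 1·141 + 29, 141 = 4·29 + 25, 29 = 1·25 + 4, 25 = 6·4 + 1, 4 = 4·1 + 0.
Back-substituting, 1 = 25 − 6·4 = 25 − 6·(29 − 1·25) = −6·29 + 7·25 = −6·29 + 7·(141 − 4·29) = 7·141 − 34·29 = 7·141 − 34·(170 − 1·141) = −34·170 + 41·141 = −34·170 + 41·(481 − 2·170) = 41·481 − 116·170; that is, 170·(-116) + 481·41 = 1.
Scaling by 890 gives the particular solution (s, t) = (-103240, 36490).
Shifting by a multiple of (481, −170) keeps it a solution: s = -103240 + 215·481 = 175, t = 36490 − 215·170 = -60.
Indeed 170·175 + 481·(-60) = 29750 − 28860 = 890.

s = 175, t = -60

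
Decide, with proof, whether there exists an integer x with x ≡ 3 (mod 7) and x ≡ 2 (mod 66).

x = 332

Since 7 and 66 share no common factor, CRT says the pair of congruences has a solution (unique mod 462).
Write x = 3 + 7t and require 3 + 7t ≡ 2 (mod 66), i.e. 7t ≡ 65 (mod 66).
Since 7·19 = 133 = 2·66 + 1, the inverse of 7 mod 66 is 19.
Therefore t ≡ 19·65 = 1235 ≡ 47 (mod 66).
Taking t = 47 gives x = 3 + 7·47 = 332.
Indeed 332 ≡ 3 (mod 7) and 332 ≡ 2 (mod 66).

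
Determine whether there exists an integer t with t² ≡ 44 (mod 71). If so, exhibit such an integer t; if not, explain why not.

71 is prime, so by Euler's criterion 44 is a square mod 71 iff 44^((71−1)/2) = 44^35 ≡ 1 (mod 71).
Squaring successively (mod 71): 44^2 = 1936 ≡ 19; 44^4 ≡ 19² = 361 ≡ 6; 44^8 ≡ 6² = 36 ≡ 36; 44^16 ≡ 36² = 1296 ≡ 18; 44^32 ≡ 18² = 324 ≡ 40.
Since 35 = 32 + 2 + 1, 44^35 ≡ 40 · 19 · 44; multiplying out mod 71: 40·19 = 760 ≡ 50, then 50·44 = 2200 ≡ 70. Thus 44^35 ≡ 70 ≡ −1 (mod 71).
By Euler's criterion 44 is a quadratic non-residue mod 71: no t satisfies t² ≡ 44 (mod 71).

No, no such integer exists.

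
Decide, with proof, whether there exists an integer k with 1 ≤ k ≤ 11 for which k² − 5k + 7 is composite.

At k = 10: 10² − 5·10 + 7 = 57 = 3·19, which is composite.

k = 10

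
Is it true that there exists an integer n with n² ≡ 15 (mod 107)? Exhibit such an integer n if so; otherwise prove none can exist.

Apply Euler's criterion with the prime 107: 15 is a quadratic residue iff 15^53 ≡ 1 (mod 107), and a non-residue iff it is ≡ −1.
Repeated squaring mod 107: 15^2 = 225 ≡ 11; 15^4 ≡ 11² = 121 ≡ 14; 15^8 ≡ 14² = 196 ≡ 89; 15^16 ≡ 89² = 7921 ≡ 3; 15^32 ≡ 3² = 9 ≡ 9.
Since 53 = 32 + 16 + 4 + 1, 15^53 ≡ 9 · 3 · 14 · 15; multiplying out mod 107: 9·3 = 27 ≡ 27, then 27·14 = 378 ≡ 57, then 57·15 = 855 ≡ 106. Thus 15^53 ≡ 106 ≡ −1 (mod 107).
By Euler's criterion 15 is a quadratic non-residue mod 107: no n satisfies n² ≡ 15 (mod 107).

There is no such integer.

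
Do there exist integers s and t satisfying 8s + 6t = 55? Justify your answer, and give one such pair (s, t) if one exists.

Any value of 8s + 6t is a multiple of gcd(8, 6) = 2.
But 55 = 2·27 + 1, so 2 ∤ 55.
Hence no integers s, t satisfy the equation.

No such integers exist.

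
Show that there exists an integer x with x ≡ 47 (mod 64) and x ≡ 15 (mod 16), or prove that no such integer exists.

x = 47

The moduli are not coprime: gcd(64, 16) = 16. Compatibility requires 16 ∣ (15 − 47) = -32, which holds, so solutions exist.
The smallest candidate x = 47 works directly: 47 ≡ 15 (mod 16).
Indeed 47 ≡ 47 (mod 64) and 47 ≡ 15 (mod 16).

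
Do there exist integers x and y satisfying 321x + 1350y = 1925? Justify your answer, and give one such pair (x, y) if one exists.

Any value of 321x + 1350y is a multiple of gcd(321, 1350) = 3.
But 1925 = 3·641 + 2, so 3 ∤ 1925.
Therefore 321x + 1350y = 1925 has no solution in integers.

No, no such integers exist.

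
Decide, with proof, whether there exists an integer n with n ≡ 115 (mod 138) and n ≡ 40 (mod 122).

There is no such integer.

Reduce both congruences modulo 2, which divides 138 and 122: they say n ≡ 115 (mod 2) and n ≡ 40 (mod 2).
However 115 ≡ 1 and 40 ≡ 0 (mod 2), and 1 ≠ 0.
Therefore no such n exists.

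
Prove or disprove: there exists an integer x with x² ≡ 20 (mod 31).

x = 12 works: 12² = 144, and 144 − 20 = 124 = 4·31.

x = 12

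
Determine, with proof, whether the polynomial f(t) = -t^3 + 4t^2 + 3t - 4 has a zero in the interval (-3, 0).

f(-3) = 50 and f(0) = -4, which have opposite signs.
As a polynomial, f is continuous on every closed interval.
By the Intermediate Value Theorem, f takes the value 0 somewhere in the open interval.

Yes, f has a root in the interval.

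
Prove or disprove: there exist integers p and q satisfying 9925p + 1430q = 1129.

Both 9925 and 1430 are divisible by gcd(9925, 1430) = 5, hence so is any combination 9925p + 1430q.
But 1129 is not a multiple of 5 (it leaves remainder 4).
So the equation is unsolvable over ℤ.

There are no such integers.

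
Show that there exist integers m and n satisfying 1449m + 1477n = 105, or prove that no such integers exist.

m = 49, n = -48

Every value of 1449m + 1477n is a multiple of gcd(1449, 1477) = 7; since 7 ∣ 105, solutions exist.
Dividing through by 7 reduces the equation to 207m + 211n = 15.
Run the Euclidean algorithm on 211 and 207: 211 = 1·207 + 4, 207 = 51·4 + 3, 4 = 1·3 + 1, 3 = 3·1 + 0.
Working back up the chain: 1 = 4 − 1·3 = 4 − (207 − 51·4) = −207 + 52·4 = −207 + 52·(211 − 1·207) = 52·211 − 53·207. So 207·(-53) + 211·52 = 1.
Scaling by 15 gives the particular solution (m, n) = (-795, 780).
The general solution is m = -795 + 211k, n = 780 − 207k; taking k = 4 gives the smaller pair m = 49, n = -48.
Check: 1449·49 + 1477·(-48) = 71001 − 70896 = 105. ✓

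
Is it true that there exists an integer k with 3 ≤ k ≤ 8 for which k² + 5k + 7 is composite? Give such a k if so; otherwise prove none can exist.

k = 7

At k = 7: 7² + 5·7 + 7 = 91 = 7·13, which is composite.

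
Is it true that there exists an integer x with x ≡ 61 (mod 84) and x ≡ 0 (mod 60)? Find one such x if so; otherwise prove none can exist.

Reduce both congruences modulo 12, which divides 84 and 60: they say x ≡ 61 (mod 12) and x ≡ 0 (mod 12).
These are incompatible: 61 − 0 = 61 is not divisible by 12.
Hence the system has no solution.

No, no such integer exists.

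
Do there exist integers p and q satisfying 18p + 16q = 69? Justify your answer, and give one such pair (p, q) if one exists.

No such integers exist.

Both 18 and 16 are divisible by gcd(18, 16) = 2, hence so is any combination 18p + 16q.
But 69 = 2·34 + 1, so 2 ∤ 69.
Therefore 18p + 16q = 69 has no solution in integers.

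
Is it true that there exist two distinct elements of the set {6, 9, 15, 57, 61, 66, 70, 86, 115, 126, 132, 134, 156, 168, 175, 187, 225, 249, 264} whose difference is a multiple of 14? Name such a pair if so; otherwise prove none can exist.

Reduce each element mod 14: 6↦6, 9↦9, 15↦1, 57↦1, 61↦5, 66↦10, 70↦0, 86↦2, 115↦3, 126↦0, 132↦6, 134↦8, 156↦2, 168↦0, 175↦7, 187↦5, 225↦1, 249↦11, 264↦12. The residue 6 repeats (at 6 and 132), and 132 − 6 = 126 = 9·14.

The pair (6, 132) works.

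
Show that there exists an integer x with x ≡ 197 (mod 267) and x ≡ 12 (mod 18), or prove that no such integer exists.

No, no such integer exists.

Reduce both congruences modulo 3, which divides 267 and 18: they say x ≡ 197 (mod 3) and x ≡ 12 (mod 3).
These are incompatible: 197 − 12 = 185 is not divisible by 3.
Hence the system has no solution.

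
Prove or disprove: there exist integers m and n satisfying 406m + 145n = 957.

m = 2, n = 1

gcd(406, 145) = 29, and 29 divides 957, so integer solutions exist.
Dividing through by 29 reduces the equation to 14m + 5n = 33.
Dividing repeatedly: 14 = 2·5 + 4, 5 = 1·4 + 1, 4 = 4·1 + 0.
Working back up the chain: 1 = 5 − 1·4 = 5 − (14 − 2·5) = −14 + 3·5. So 14·(-1) + 5·3 = 1.
Scaling by 33 gives the particular solution (m, n) = (-33, 99).
Shifting by a multiple of (5, −14) keeps it a solution: m = -33 + 7·5 = 2, n = 99 − 7·14 = 1.
Check: 406·2 + 145·1 = 812 + 145 = 957. ✓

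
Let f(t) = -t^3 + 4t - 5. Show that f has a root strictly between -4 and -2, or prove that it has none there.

Such a root exists.

f(-4) = 43 and f(-2) = -5, which have opposite signs.
Since f is a polynomial it is continuous on [-4, -2].
By the Intermediate Value Theorem, f takes the value 0 somewhere in the open interval.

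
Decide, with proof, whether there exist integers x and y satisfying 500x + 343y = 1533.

x = 119, y = -169

Since gcd(500, 343) = 1, every integer is an integer combination of 500 and 343.
Dividing repeatedly: 500 = 1·343 + 157, 343 = 2·157 + 29, 157 = 5·29 + 12, 29 = 2·12 + 5, 12 = 2·5 + 2, 5 = 2·2 + 1, 2 = 2·1 + 0.
Working back up the chain: 1 = 5 − 2·2 = 5 − 2·(12 − 2·5) = −2·12 + 5·5 = −2·12 + 5·(29 − 2·12) = 5·29 − 12·12 = 5·29 − 12·(157 − 5·29) = −12·157 + 65·29 = −12·157 + 65·(343 − 2·157) = 65·343 − 142·157 = 65·343 − 142·(500 − 1·343) = −142·500 + 207·343. So 500·(-142) + 343·207 = 1.
Scaling by 1533 gives the particular solution (x, y) = (-217686, 317331).
Shifting by a multiple of (343, −500) keeps it a solution: x = -217686 + 635·343 = 119, y = 317331 − 635·500 = -169.
Indeed 500·119 + 343·(-169) = 59500 − 57967 = 1533.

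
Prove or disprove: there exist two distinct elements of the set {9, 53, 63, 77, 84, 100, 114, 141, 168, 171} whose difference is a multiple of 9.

Both 9 and 63 leave remainder 0 on division by 9; their difference 54 = 6·9 is a multiple of 9.

The pair (9, 63) works.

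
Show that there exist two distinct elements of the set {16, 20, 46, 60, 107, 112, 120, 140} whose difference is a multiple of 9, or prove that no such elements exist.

There is no such pair.

Residues mod 9: 16↦7, 20↦2, 46↦1, 60↦6, 107↦8, 112↦4, 120↦3, 140↦5.
All 8 residues are distinct, so no two elements differ by a multiple of 9.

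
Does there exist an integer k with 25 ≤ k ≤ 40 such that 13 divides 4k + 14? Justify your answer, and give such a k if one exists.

For k = 25, 26, 27, 28 the values 114, 118, 122, 126 are not multiples of 13. At k = 29 we get 4·29 + 14 = 130, and 130 = 13·10.

k = 29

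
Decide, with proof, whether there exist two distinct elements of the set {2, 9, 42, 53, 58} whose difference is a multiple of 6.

No, no such pair exists.

Residues mod 6: 2↦2, 9↦3, 42↦0, 53↦5, 58↦4.
No residue repeats among the 5 elements, so no pair has difference ≡ 0 (mod 6).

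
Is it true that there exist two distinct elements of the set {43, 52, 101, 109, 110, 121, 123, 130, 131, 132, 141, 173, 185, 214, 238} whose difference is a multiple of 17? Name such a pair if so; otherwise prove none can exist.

Residues mod 17: 43↦9, 52↦1, 101↦16, 109↦7, 110↦8, 121↦2, 123↦4, 130↦11, 131↦12, 132↦13, 141↦5, 173↦3, 185↦15, 214↦10, 238↦0.
These 15 residues are pairwise different, hence no difference of two elements is divisible by 17.

No, no such pair exists.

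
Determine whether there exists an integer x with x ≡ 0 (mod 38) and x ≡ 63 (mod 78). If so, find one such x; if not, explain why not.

There is no such integer.

Both moduli are multiples of 2 = gcd(38, 78), so any solution would satisfy x ≡ 0 and x ≡ 63 modulo 2 simultaneously.
But 0 mod 2 = 0 while 63 mod 2 = 1, a contradiction.
Hence the system has no solution.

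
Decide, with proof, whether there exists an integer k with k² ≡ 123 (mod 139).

Apply Euler's criterion with the prime 139: 123 is a quadratic residue iff 123^69 ≡ 1 (mod 139), and a non-residue iff it is ≡ −1.
Squaring successively (mod 139): 123^2 = 15129 ≡ 117; 123^4 ≡ 117² = 13689 ≡ 67; 123^8 ≡ 67² = 4489 ≡ 41; 123^16 ≡ 41² = 1681 ≡ 13; 123^32 ≡ 13² = 169 ≡ 30; 123^64 ≡ 30² = 900 ≡ 66.
Since 69 = 64 + 4 + 1, 123^69 ≡ 66 · 67 · 123; multiplying out mod 139: 66·67 = 4422 ≡ 113, then 113·123 = 13899 ≡ 138. Thus 123^69 ≡ 138 ≡ −1 (mod 139).
The value −1 means 123 is a non-residue modulo 139, so k² ≡ 123 (mod 139) is impossible.

There is no such integer.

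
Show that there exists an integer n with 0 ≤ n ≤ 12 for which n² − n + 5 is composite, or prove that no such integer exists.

n = 9

At n = 9: 9² − 9 + 5 = 77 = 7·11, which is composite.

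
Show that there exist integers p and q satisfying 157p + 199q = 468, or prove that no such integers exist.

Since gcd(157, 199) = 1, every integer is an integer combination of 157 and 199.
Euclidean algorithm: 199 = 1·157 + 42, 157 = 3·42 + 31, 42 = 1·31 + 11, 31 = 2·11 + 9, 11 = 1·9 + 2, 9 = 4·2 + 1, 2 = 2·1 + 0.
Working back up the chain: 1 = 9 − 4·2 = 9 − 4·(11 − 1·9) = −4·11 + 5·9 = −4·11 + 5·(31 − 2·11) = 5·31 − 14·11 = 5·31 − 14·(42 − 1·31) = −14·42 + 19·31 = −14·42 + 19·(157 − 3·42) = 19·157 − 71·42 = 19·157 − 71·(199 − 1·157) = −71·199 + 90·157. So 157·90 + 199·(-71) = 1.
Multiplying through by 468: p = 90·468 = 42120, q = (-71)·468 = -33228 is a solution.
Subtracting 211·199 from p and adding 211·157 to q gives the tidier solution (131, -101).
Check: 157·131 + 199·(-101) = 20567 − 20099 = 468. ✓

p = 131, q = -101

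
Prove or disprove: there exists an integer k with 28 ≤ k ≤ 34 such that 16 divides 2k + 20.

Scanning upward from k = 28 gives 76, 78, none divisible by 16. Try k = 30: 2·30 + 20 = 80 = 5·16, which is divisible by 16.

k = 30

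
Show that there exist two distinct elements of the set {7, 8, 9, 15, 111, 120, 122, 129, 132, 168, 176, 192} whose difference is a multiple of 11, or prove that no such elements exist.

Yes: 8 and 129.

Both 8 and 129 leave remainder 8 on division by 11; their difference 121 = 11·11 is a multiple of 11.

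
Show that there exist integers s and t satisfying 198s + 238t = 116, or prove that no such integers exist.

Every value of 198s + 238t is a multiple of gcd(198, 238) = 2; since 2 ∣ 116, solutions exist.
Dividing through by 2 reduces the equation to 99s + 119t = 58.
Euclidean algorithm: 119 = 1·99 + 20, 99 = 4·20 + 19, 20 = 1·19 + 1, 19 = 19·1 + 0.
Working back up the chain: 1 = 20 − 1·19 = 20 − (99 − 4·20) = −99 + 5·20 = −99 + 5·(119 − 1·99) = 5·119 − 6·99. So 99·(-6) + 119·5 = 1.
Times 58: 99·(-348) + 119·290 = 58, so (-348, 290) solves it.
The general solution is s = -348 + 119k, t = 290 − 99k; taking k = 3 gives the smaller pair s = 9, t = -7.
Indeed 198·9 + 238·(-7) = 1782 − 1666 = 116.

s = 9, t = -7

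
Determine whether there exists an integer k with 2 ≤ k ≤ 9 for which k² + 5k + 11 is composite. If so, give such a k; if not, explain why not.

At k = 8: 8² + 5·8 + 11 = 115 = 5·23, which is composite.

k = 8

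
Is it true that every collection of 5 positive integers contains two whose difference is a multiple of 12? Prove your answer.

Try 5 consecutive integers, 41, 42, …, 45. Their remainders mod 12 are 5, 6, 7, 8, 9 — pairwise different, as any 5 ≤ 12 consecutive integers have distinct residues.
The differences between them range over 1, …, 4, none of which is divisible by 12.

No, the set {41, 42, 43, 44, 45} is a counterexample.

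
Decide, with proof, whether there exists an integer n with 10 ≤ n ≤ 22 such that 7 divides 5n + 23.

Scanning upward from n = 10 gives 73, 78, 83, 88, 93, none divisible by 7. Try n = 15: 5·15 + 23 = 98 = 14·7, which is divisible by 7.

n = 15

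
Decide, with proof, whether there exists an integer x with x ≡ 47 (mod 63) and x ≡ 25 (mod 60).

No such integer exists.

Both moduli are multiples of 3 = gcd(63, 60), so any solution would satisfy x ≡ 47 and x ≡ 25 modulo 3 simultaneously.
However 47 ≡ 2 and 25 ≡ 1 (mod 3), and 2 ≠ 1.
Therefore no such x exists.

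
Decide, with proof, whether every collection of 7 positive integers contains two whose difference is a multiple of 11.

Consider the 7 integers 17, 18, …, 23. They lie in distinct residue classes modulo 11, since 7 ≤ 11.
No two share a residue, so no pair has difference divisible by 11; the claim fails for this set.

No, the set {17, 18, 19, 20, 21, 22, 23} is a counterexample.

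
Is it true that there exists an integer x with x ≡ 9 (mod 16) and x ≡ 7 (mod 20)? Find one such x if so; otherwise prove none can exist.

No, no such integer exists.

Both moduli are multiples of 4 = gcd(16, 20), so any solution would satisfy x ≡ 9 and x ≡ 7 modulo 4 simultaneously.
However 9 ≡ 1 and 7 ≡ 3 (mod 4), and 1 ≠ 3.
So no integer satisfies both congruences.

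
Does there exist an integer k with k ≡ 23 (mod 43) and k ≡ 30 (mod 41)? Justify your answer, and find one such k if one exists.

k = 1055

Since 43 and 41 share no common factor, CRT says the pair of congruences has a solution (unique mod 1763).
Write k = 23 + 43t and require 23 + 43t ≡ 30 (mod 41), i.e. 43t ≡ 7 (mod 41).
43 ≡ 2 (mod 41), so this reads 2t ≡ 7 (mod 41). Invert 2 mod 41 by the Euclidean algorithm: 41 = 20·2 + 1, 2 = 2·1 + 0; back-substituting, 1 = 41 − 20·2. Hence 2·(-20) ≡ 1, so 2⁻¹ ≡ -20 ≡ 21 (mod 41).
Therefore t ≡ 21·7 = 147 ≡ 24 (mod 41).
With t = 24: k = 23 + 43·24 = 1055.
Check: 1055 mod 43 = 23, 1055 mod 41 = 30. ✓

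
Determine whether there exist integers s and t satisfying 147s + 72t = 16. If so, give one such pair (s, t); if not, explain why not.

No, no such integers exist.

Any value of 147s + 72t is a multiple of gcd(147, 72) = 3.
However 16 leaves remainder 1 on division by 3.
So the equation is unsolvable over ℤ.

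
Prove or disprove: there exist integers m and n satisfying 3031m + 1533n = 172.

There are no such integers.

gcd(3031, 1533) = 7, so every integer of the form 3031m + 1533n is a multiple of 7.
But 172 = 7·24 + 4, so 7 ∤ 172.
Hence no integers m, n satisfy the equation.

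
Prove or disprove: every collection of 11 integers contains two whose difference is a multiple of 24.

Try 11 consecutive integers, 69, 70, …, 79. Their remainders mod 24 are 21, 22, 23, 0, 1, 2, 3, 4, 5, 6, 7 — pairwise different, as any 11 ≤ 24 consecutive integers have distinct residues.
Any two of them differ by at most 10 < 24 and by at least 1, so no difference is a multiple of 24.

No, the set {69, 70, 71, 72, 73, 74, 75, 76, 77, 78, 79} is a counterexample.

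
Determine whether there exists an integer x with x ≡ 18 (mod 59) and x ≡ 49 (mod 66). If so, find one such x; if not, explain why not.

Since 59 and 66 share no common factor, CRT says the pair of congruences has a solution (unique mod 3894).
Any solution of the first congruence is x = 18 + 59t; substituting into the second, 59t ≡ 49 − 18 ≡ 31 (mod 66).
Note 59·47 = 2773 ≡ 1 (mod 66) (as 2773 − 1 = 42·66), so 59⁻¹ ≡ 47.
Multiplying by 47: t ≡ 47·31 = 1457 ≡ 5 (mod 66).
Taking t = 5 gives x = 18 + 59·5 = 313.
Indeed 313 ≡ 18 (mod 59) and 313 ≡ 49 (mod 66).

x = 313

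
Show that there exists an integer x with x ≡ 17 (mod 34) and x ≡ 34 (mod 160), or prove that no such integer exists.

There is no such integer.

Both moduli are multiples of 2 = gcd(34, 160), so any solution would satisfy x ≡ 17 and x ≡ 34 modulo 2 simultaneously.
However 17 ≡ 1 and 34 ≡ 0 (mod 2), and 1 ≠ 0.
So no integer satisfies both congruences.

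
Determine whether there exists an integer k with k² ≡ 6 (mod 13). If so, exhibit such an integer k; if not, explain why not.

Squares mod 13 repeat after k = 6 (as (−k)² = k²); for k = 0..6 they are 0, 1, 4, 9, 3, 12, 10.
The set of squares mod 13 is therefore {0, 1, 3, 4, 9, 10, 12}, which does not contain 6.
Therefore k² ≡ 6 (mod 13) has no solution.

No such integer exists.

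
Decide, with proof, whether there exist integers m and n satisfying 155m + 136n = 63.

m = 125, n = -142

155 and 136 are coprime, so 155m + 136n ranges over all of ℤ.
Run the Euclidean algorithm on 155 and 136: 155 = 1·136 + 19, 136 = 7·19 + 3, 19 = 6·3 + 1, 3 = 3·1 + 0.
Unwinding: 1 = 19 − 6·3 = 19 − 6·(136 − 7·19) = −6·136 + 43·19 = −6·136 + 43·(155 − 1·136) = 43·155 − 49·136, i.e. 155·43 + 136·(-49) = 1.
Multiplying through by 63: m = 43·63 = 2709, n = (-49)·63 = -3087 is a solution.
The general solution is m = 2709 + 136k, n = -3087 − 155k; taking k = -19 gives the smaller pair m = 125, n = -142.
Check: 155·125 + 136·(-142) = 19375 − 19312 = 63. ✓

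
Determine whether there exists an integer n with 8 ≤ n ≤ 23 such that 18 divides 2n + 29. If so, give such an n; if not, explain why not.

The values of 2n + 29 for n = 8, 9, …, 23 are 45, 47, 49, 51, 53, 55, 57, 59, 61, 63, 65, 67, 69, 71, 73, 75; reduced mod 18 these are 9, 11, 13, 15, 17, 1, 3, 5, 7, 9, 11, 13, 15, 17, 1, 3.
Since 0 is absent from this list, 18 ∤ 2n + 29 for every n with 8 ≤ n ≤ 23.

No such integer n in that range exists.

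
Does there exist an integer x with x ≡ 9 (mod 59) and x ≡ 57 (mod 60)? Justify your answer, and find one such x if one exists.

gcd(59, 60) = 1, so the Chinese Remainder Theorem guarantees exactly one residue class mod 3540 satisfying both.
Write x = 9 + 59t and require 9 + 59t ≡ 57 (mod 60), i.e. 59t ≡ 48 (mod 60).
Since 59·59 = 3481 = 58·60 + 1, the inverse of 59 mod 60 is 59.
Therefore t ≡ 59·48 = 2832 ≡ 12 (mod 60).
With t = 12: x = 9 + 59·12 = 717.
Verify: 717 = 12·59 + 9 and 717 = 11·60 + 57. ✓

x = 717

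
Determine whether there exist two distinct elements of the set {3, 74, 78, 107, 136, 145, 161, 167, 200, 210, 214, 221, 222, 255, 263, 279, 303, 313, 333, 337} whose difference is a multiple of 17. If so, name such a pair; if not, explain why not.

Both 74 and 210 leave remainder 6 on division by 17; their difference 136 = 8·17 is a multiple of 17.

74 and 210 are such a pair.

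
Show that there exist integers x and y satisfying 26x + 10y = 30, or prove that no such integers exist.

gcd(26, 10) = 2, and 2 divides 30, so integer solutions exist.
Dividing through by 2 reduces the equation to 13x + 5y = 15.
Run the Euclidean algorithm on 13 and 5: 13 = 2·5 + 3, 5 = 1·3 + 2, 3 = 1·2 + 1, 2 = 2·1 + 0.
Unwinding: 1 = 3 − 1·2 = 3 − (5 − 1·3) = −5 + 2·3 = −5 + 2·(13 − 2·5) = 2·13 − 5·5, i.e. 13·2 + 5·(-5) = 1.
Scaling by 15 gives the particular solution (x, y) = (30, -75).
The general solution is x = 30 + 5k, y = -75 − 13k; taking k = -6 gives the smaller pair x = 0, y = 3.
Indeed 26·0 + 10·3 = 0 + 30 = 30.

x = 0, y = 3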